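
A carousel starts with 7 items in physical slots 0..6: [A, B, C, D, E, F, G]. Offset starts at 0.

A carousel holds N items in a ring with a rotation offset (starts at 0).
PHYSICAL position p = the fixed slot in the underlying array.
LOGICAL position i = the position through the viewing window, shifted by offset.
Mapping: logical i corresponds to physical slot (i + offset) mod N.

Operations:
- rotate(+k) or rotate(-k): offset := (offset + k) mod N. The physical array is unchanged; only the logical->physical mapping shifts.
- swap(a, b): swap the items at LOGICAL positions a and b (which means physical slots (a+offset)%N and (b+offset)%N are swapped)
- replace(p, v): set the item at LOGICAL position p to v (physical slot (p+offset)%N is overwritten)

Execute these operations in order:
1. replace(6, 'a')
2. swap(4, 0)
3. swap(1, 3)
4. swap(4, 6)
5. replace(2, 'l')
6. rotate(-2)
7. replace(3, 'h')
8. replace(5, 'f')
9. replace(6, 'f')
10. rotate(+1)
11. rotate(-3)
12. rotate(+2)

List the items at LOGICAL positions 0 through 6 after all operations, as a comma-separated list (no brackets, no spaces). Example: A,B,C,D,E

After op 1 (replace(6, 'a')): offset=0, physical=[A,B,C,D,E,F,a], logical=[A,B,C,D,E,F,a]
After op 2 (swap(4, 0)): offset=0, physical=[E,B,C,D,A,F,a], logical=[E,B,C,D,A,F,a]
After op 3 (swap(1, 3)): offset=0, physical=[E,D,C,B,A,F,a], logical=[E,D,C,B,A,F,a]
After op 4 (swap(4, 6)): offset=0, physical=[E,D,C,B,a,F,A], logical=[E,D,C,B,a,F,A]
After op 5 (replace(2, 'l')): offset=0, physical=[E,D,l,B,a,F,A], logical=[E,D,l,B,a,F,A]
After op 6 (rotate(-2)): offset=5, physical=[E,D,l,B,a,F,A], logical=[F,A,E,D,l,B,a]
After op 7 (replace(3, 'h')): offset=5, physical=[E,h,l,B,a,F,A], logical=[F,A,E,h,l,B,a]
After op 8 (replace(5, 'f')): offset=5, physical=[E,h,l,f,a,F,A], logical=[F,A,E,h,l,f,a]
After op 9 (replace(6, 'f')): offset=5, physical=[E,h,l,f,f,F,A], logical=[F,A,E,h,l,f,f]
After op 10 (rotate(+1)): offset=6, physical=[E,h,l,f,f,F,A], logical=[A,E,h,l,f,f,F]
After op 11 (rotate(-3)): offset=3, physical=[E,h,l,f,f,F,A], logical=[f,f,F,A,E,h,l]
After op 12 (rotate(+2)): offset=5, physical=[E,h,l,f,f,F,A], logical=[F,A,E,h,l,f,f]

Answer: F,A,E,h,l,f,f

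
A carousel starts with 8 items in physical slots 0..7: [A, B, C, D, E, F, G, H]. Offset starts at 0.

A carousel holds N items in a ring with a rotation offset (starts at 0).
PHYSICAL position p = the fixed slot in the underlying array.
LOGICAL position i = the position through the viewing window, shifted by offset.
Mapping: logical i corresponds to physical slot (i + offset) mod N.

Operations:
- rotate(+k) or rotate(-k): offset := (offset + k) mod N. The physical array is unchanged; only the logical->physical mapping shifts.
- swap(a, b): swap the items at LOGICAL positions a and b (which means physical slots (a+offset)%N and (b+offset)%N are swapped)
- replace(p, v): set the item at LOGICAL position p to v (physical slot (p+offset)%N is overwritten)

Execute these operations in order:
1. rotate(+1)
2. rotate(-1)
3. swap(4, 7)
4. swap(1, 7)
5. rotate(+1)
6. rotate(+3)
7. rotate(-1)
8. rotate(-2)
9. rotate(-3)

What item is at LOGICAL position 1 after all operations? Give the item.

After op 1 (rotate(+1)): offset=1, physical=[A,B,C,D,E,F,G,H], logical=[B,C,D,E,F,G,H,A]
After op 2 (rotate(-1)): offset=0, physical=[A,B,C,D,E,F,G,H], logical=[A,B,C,D,E,F,G,H]
After op 3 (swap(4, 7)): offset=0, physical=[A,B,C,D,H,F,G,E], logical=[A,B,C,D,H,F,G,E]
After op 4 (swap(1, 7)): offset=0, physical=[A,E,C,D,H,F,G,B], logical=[A,E,C,D,H,F,G,B]
After op 5 (rotate(+1)): offset=1, physical=[A,E,C,D,H,F,G,B], logical=[E,C,D,H,F,G,B,A]
After op 6 (rotate(+3)): offset=4, physical=[A,E,C,D,H,F,G,B], logical=[H,F,G,B,A,E,C,D]
After op 7 (rotate(-1)): offset=3, physical=[A,E,C,D,H,F,G,B], logical=[D,H,F,G,B,A,E,C]
After op 8 (rotate(-2)): offset=1, physical=[A,E,C,D,H,F,G,B], logical=[E,C,D,H,F,G,B,A]
After op 9 (rotate(-3)): offset=6, physical=[A,E,C,D,H,F,G,B], logical=[G,B,A,E,C,D,H,F]

Answer: B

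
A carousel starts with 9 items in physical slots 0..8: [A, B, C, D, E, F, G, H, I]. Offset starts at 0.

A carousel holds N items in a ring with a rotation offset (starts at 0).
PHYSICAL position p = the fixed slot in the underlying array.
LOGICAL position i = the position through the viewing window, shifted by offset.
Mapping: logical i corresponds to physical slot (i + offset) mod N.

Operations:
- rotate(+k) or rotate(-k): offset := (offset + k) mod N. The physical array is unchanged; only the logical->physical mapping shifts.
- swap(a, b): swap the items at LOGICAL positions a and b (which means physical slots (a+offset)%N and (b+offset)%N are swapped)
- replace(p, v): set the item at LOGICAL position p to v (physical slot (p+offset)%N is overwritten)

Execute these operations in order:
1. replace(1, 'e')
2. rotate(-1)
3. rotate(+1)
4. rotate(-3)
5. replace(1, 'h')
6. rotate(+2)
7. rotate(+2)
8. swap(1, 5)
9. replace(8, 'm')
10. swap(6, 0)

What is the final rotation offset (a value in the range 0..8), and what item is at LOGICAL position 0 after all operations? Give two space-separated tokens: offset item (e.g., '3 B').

After op 1 (replace(1, 'e')): offset=0, physical=[A,e,C,D,E,F,G,H,I], logical=[A,e,C,D,E,F,G,H,I]
After op 2 (rotate(-1)): offset=8, physical=[A,e,C,D,E,F,G,H,I], logical=[I,A,e,C,D,E,F,G,H]
After op 3 (rotate(+1)): offset=0, physical=[A,e,C,D,E,F,G,H,I], logical=[A,e,C,D,E,F,G,H,I]
After op 4 (rotate(-3)): offset=6, physical=[A,e,C,D,E,F,G,H,I], logical=[G,H,I,A,e,C,D,E,F]
After op 5 (replace(1, 'h')): offset=6, physical=[A,e,C,D,E,F,G,h,I], logical=[G,h,I,A,e,C,D,E,F]
After op 6 (rotate(+2)): offset=8, physical=[A,e,C,D,E,F,G,h,I], logical=[I,A,e,C,D,E,F,G,h]
After op 7 (rotate(+2)): offset=1, physical=[A,e,C,D,E,F,G,h,I], logical=[e,C,D,E,F,G,h,I,A]
After op 8 (swap(1, 5)): offset=1, physical=[A,e,G,D,E,F,C,h,I], logical=[e,G,D,E,F,C,h,I,A]
After op 9 (replace(8, 'm')): offset=1, physical=[m,e,G,D,E,F,C,h,I], logical=[e,G,D,E,F,C,h,I,m]
After op 10 (swap(6, 0)): offset=1, physical=[m,h,G,D,E,F,C,e,I], logical=[h,G,D,E,F,C,e,I,m]

Answer: 1 h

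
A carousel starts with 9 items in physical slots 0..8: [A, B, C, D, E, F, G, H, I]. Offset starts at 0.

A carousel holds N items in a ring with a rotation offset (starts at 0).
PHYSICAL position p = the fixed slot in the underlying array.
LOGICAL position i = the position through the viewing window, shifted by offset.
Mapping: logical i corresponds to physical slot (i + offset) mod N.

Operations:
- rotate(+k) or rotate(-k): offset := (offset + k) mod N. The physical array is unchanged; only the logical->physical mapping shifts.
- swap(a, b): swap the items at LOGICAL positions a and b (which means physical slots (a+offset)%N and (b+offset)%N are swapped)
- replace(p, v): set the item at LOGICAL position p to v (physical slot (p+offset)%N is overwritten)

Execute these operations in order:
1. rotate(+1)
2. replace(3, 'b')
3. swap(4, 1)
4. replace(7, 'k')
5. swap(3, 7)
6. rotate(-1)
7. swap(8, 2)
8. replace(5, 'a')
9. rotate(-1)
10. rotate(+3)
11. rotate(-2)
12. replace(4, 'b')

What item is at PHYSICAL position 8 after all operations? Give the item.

Answer: F

Derivation:
After op 1 (rotate(+1)): offset=1, physical=[A,B,C,D,E,F,G,H,I], logical=[B,C,D,E,F,G,H,I,A]
After op 2 (replace(3, 'b')): offset=1, physical=[A,B,C,D,b,F,G,H,I], logical=[B,C,D,b,F,G,H,I,A]
After op 3 (swap(4, 1)): offset=1, physical=[A,B,F,D,b,C,G,H,I], logical=[B,F,D,b,C,G,H,I,A]
After op 4 (replace(7, 'k')): offset=1, physical=[A,B,F,D,b,C,G,H,k], logical=[B,F,D,b,C,G,H,k,A]
After op 5 (swap(3, 7)): offset=1, physical=[A,B,F,D,k,C,G,H,b], logical=[B,F,D,k,C,G,H,b,A]
After op 6 (rotate(-1)): offset=0, physical=[A,B,F,D,k,C,G,H,b], logical=[A,B,F,D,k,C,G,H,b]
After op 7 (swap(8, 2)): offset=0, physical=[A,B,b,D,k,C,G,H,F], logical=[A,B,b,D,k,C,G,H,F]
After op 8 (replace(5, 'a')): offset=0, physical=[A,B,b,D,k,a,G,H,F], logical=[A,B,b,D,k,a,G,H,F]
After op 9 (rotate(-1)): offset=8, physical=[A,B,b,D,k,a,G,H,F], logical=[F,A,B,b,D,k,a,G,H]
After op 10 (rotate(+3)): offset=2, physical=[A,B,b,D,k,a,G,H,F], logical=[b,D,k,a,G,H,F,A,B]
After op 11 (rotate(-2)): offset=0, physical=[A,B,b,D,k,a,G,H,F], logical=[A,B,b,D,k,a,G,H,F]
After op 12 (replace(4, 'b')): offset=0, physical=[A,B,b,D,b,a,G,H,F], logical=[A,B,b,D,b,a,G,H,F]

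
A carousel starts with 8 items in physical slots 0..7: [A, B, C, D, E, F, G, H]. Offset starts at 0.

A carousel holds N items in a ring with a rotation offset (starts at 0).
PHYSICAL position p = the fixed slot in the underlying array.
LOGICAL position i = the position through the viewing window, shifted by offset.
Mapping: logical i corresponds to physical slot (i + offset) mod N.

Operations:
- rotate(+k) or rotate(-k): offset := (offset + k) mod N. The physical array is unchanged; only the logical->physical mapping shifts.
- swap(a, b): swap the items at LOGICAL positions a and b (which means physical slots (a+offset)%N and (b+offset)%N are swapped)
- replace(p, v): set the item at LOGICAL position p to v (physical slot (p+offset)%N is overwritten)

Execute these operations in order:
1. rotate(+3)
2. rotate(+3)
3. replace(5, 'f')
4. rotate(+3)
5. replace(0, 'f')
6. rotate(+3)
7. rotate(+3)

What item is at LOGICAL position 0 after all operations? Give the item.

Answer: H

Derivation:
After op 1 (rotate(+3)): offset=3, physical=[A,B,C,D,E,F,G,H], logical=[D,E,F,G,H,A,B,C]
After op 2 (rotate(+3)): offset=6, physical=[A,B,C,D,E,F,G,H], logical=[G,H,A,B,C,D,E,F]
After op 3 (replace(5, 'f')): offset=6, physical=[A,B,C,f,E,F,G,H], logical=[G,H,A,B,C,f,E,F]
After op 4 (rotate(+3)): offset=1, physical=[A,B,C,f,E,F,G,H], logical=[B,C,f,E,F,G,H,A]
After op 5 (replace(0, 'f')): offset=1, physical=[A,f,C,f,E,F,G,H], logical=[f,C,f,E,F,G,H,A]
After op 6 (rotate(+3)): offset=4, physical=[A,f,C,f,E,F,G,H], logical=[E,F,G,H,A,f,C,f]
After op 7 (rotate(+3)): offset=7, physical=[A,f,C,f,E,F,G,H], logical=[H,A,f,C,f,E,F,G]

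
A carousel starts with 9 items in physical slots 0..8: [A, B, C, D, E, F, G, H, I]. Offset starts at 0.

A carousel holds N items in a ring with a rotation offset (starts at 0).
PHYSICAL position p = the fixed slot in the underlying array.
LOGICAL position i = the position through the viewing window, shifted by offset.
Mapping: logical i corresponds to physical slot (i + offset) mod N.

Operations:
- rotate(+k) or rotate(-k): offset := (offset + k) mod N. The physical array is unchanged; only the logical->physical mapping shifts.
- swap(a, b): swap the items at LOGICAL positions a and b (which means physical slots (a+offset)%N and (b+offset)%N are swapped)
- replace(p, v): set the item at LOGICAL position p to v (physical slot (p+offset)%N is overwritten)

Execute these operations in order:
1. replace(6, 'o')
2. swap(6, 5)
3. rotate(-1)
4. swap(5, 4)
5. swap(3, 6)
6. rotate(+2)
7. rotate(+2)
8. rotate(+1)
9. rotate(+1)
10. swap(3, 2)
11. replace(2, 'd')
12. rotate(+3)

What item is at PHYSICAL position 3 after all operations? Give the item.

After op 1 (replace(6, 'o')): offset=0, physical=[A,B,C,D,E,F,o,H,I], logical=[A,B,C,D,E,F,o,H,I]
After op 2 (swap(6, 5)): offset=0, physical=[A,B,C,D,E,o,F,H,I], logical=[A,B,C,D,E,o,F,H,I]
After op 3 (rotate(-1)): offset=8, physical=[A,B,C,D,E,o,F,H,I], logical=[I,A,B,C,D,E,o,F,H]
After op 4 (swap(5, 4)): offset=8, physical=[A,B,C,E,D,o,F,H,I], logical=[I,A,B,C,E,D,o,F,H]
After op 5 (swap(3, 6)): offset=8, physical=[A,B,o,E,D,C,F,H,I], logical=[I,A,B,o,E,D,C,F,H]
After op 6 (rotate(+2)): offset=1, physical=[A,B,o,E,D,C,F,H,I], logical=[B,o,E,D,C,F,H,I,A]
After op 7 (rotate(+2)): offset=3, physical=[A,B,o,E,D,C,F,H,I], logical=[E,D,C,F,H,I,A,B,o]
After op 8 (rotate(+1)): offset=4, physical=[A,B,o,E,D,C,F,H,I], logical=[D,C,F,H,I,A,B,o,E]
After op 9 (rotate(+1)): offset=5, physical=[A,B,o,E,D,C,F,H,I], logical=[C,F,H,I,A,B,o,E,D]
After op 10 (swap(3, 2)): offset=5, physical=[A,B,o,E,D,C,F,I,H], logical=[C,F,I,H,A,B,o,E,D]
After op 11 (replace(2, 'd')): offset=5, physical=[A,B,o,E,D,C,F,d,H], logical=[C,F,d,H,A,B,o,E,D]
After op 12 (rotate(+3)): offset=8, physical=[A,B,o,E,D,C,F,d,H], logical=[H,A,B,o,E,D,C,F,d]

Answer: E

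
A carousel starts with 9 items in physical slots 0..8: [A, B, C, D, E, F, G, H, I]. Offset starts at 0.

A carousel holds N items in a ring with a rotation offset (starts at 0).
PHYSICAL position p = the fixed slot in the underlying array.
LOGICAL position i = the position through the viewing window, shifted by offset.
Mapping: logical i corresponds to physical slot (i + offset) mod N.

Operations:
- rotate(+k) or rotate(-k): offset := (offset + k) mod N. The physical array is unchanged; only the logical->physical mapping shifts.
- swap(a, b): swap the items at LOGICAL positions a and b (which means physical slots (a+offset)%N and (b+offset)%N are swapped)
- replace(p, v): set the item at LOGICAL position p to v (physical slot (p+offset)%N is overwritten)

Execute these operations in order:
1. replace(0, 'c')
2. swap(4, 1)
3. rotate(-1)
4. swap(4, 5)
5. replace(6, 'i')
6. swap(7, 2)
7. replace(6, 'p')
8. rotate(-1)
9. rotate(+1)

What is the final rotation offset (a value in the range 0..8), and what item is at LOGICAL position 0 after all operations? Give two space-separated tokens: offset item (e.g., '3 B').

Answer: 8 I

Derivation:
After op 1 (replace(0, 'c')): offset=0, physical=[c,B,C,D,E,F,G,H,I], logical=[c,B,C,D,E,F,G,H,I]
After op 2 (swap(4, 1)): offset=0, physical=[c,E,C,D,B,F,G,H,I], logical=[c,E,C,D,B,F,G,H,I]
After op 3 (rotate(-1)): offset=8, physical=[c,E,C,D,B,F,G,H,I], logical=[I,c,E,C,D,B,F,G,H]
After op 4 (swap(4, 5)): offset=8, physical=[c,E,C,B,D,F,G,H,I], logical=[I,c,E,C,B,D,F,G,H]
After op 5 (replace(6, 'i')): offset=8, physical=[c,E,C,B,D,i,G,H,I], logical=[I,c,E,C,B,D,i,G,H]
After op 6 (swap(7, 2)): offset=8, physical=[c,G,C,B,D,i,E,H,I], logical=[I,c,G,C,B,D,i,E,H]
After op 7 (replace(6, 'p')): offset=8, physical=[c,G,C,B,D,p,E,H,I], logical=[I,c,G,C,B,D,p,E,H]
After op 8 (rotate(-1)): offset=7, physical=[c,G,C,B,D,p,E,H,I], logical=[H,I,c,G,C,B,D,p,E]
After op 9 (rotate(+1)): offset=8, physical=[c,G,C,B,D,p,E,H,I], logical=[I,c,G,C,B,D,p,E,H]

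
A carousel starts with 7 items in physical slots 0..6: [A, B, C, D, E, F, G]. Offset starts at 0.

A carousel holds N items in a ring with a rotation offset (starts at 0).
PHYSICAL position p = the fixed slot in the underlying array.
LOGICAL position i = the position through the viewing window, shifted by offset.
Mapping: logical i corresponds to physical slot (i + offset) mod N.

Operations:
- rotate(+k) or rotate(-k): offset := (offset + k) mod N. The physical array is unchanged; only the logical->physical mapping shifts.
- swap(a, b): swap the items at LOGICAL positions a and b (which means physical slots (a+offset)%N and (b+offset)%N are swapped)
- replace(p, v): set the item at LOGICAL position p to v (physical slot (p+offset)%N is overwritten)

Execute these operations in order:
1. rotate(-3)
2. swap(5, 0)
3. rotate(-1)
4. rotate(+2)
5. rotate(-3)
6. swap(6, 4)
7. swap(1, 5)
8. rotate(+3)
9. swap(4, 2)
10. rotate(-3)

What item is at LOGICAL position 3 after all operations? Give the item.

After op 1 (rotate(-3)): offset=4, physical=[A,B,C,D,E,F,G], logical=[E,F,G,A,B,C,D]
After op 2 (swap(5, 0)): offset=4, physical=[A,B,E,D,C,F,G], logical=[C,F,G,A,B,E,D]
After op 3 (rotate(-1)): offset=3, physical=[A,B,E,D,C,F,G], logical=[D,C,F,G,A,B,E]
After op 4 (rotate(+2)): offset=5, physical=[A,B,E,D,C,F,G], logical=[F,G,A,B,E,D,C]
After op 5 (rotate(-3)): offset=2, physical=[A,B,E,D,C,F,G], logical=[E,D,C,F,G,A,B]
After op 6 (swap(6, 4)): offset=2, physical=[A,G,E,D,C,F,B], logical=[E,D,C,F,B,A,G]
After op 7 (swap(1, 5)): offset=2, physical=[D,G,E,A,C,F,B], logical=[E,A,C,F,B,D,G]
After op 8 (rotate(+3)): offset=5, physical=[D,G,E,A,C,F,B], logical=[F,B,D,G,E,A,C]
After op 9 (swap(4, 2)): offset=5, physical=[E,G,D,A,C,F,B], logical=[F,B,E,G,D,A,C]
After op 10 (rotate(-3)): offset=2, physical=[E,G,D,A,C,F,B], logical=[D,A,C,F,B,E,G]

Answer: F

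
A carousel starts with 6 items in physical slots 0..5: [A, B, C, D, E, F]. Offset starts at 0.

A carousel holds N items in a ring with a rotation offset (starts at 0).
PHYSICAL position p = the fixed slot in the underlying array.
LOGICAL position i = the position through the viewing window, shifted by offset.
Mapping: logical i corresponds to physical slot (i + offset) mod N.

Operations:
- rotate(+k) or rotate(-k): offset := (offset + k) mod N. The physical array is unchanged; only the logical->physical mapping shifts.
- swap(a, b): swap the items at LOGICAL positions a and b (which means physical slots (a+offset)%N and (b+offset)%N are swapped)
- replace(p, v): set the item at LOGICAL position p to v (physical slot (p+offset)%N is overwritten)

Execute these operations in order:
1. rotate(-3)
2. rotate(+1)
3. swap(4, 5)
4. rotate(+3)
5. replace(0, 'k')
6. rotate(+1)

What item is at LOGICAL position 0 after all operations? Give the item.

After op 1 (rotate(-3)): offset=3, physical=[A,B,C,D,E,F], logical=[D,E,F,A,B,C]
After op 2 (rotate(+1)): offset=4, physical=[A,B,C,D,E,F], logical=[E,F,A,B,C,D]
After op 3 (swap(4, 5)): offset=4, physical=[A,B,D,C,E,F], logical=[E,F,A,B,D,C]
After op 4 (rotate(+3)): offset=1, physical=[A,B,D,C,E,F], logical=[B,D,C,E,F,A]
After op 5 (replace(0, 'k')): offset=1, physical=[A,k,D,C,E,F], logical=[k,D,C,E,F,A]
After op 6 (rotate(+1)): offset=2, physical=[A,k,D,C,E,F], logical=[D,C,E,F,A,k]

Answer: D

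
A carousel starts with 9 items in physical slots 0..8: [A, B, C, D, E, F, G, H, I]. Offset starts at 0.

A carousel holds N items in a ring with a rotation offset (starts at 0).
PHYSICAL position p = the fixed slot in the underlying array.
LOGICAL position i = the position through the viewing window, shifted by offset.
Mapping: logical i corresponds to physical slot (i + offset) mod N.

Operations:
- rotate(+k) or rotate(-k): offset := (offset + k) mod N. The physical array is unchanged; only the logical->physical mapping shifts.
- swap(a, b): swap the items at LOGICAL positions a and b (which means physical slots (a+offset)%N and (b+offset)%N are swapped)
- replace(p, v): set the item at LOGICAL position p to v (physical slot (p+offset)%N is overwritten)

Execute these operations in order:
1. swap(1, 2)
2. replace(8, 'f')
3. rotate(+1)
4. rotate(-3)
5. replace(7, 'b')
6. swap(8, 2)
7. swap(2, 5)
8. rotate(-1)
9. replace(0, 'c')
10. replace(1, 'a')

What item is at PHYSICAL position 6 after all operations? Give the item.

After op 1 (swap(1, 2)): offset=0, physical=[A,C,B,D,E,F,G,H,I], logical=[A,C,B,D,E,F,G,H,I]
After op 2 (replace(8, 'f')): offset=0, physical=[A,C,B,D,E,F,G,H,f], logical=[A,C,B,D,E,F,G,H,f]
After op 3 (rotate(+1)): offset=1, physical=[A,C,B,D,E,F,G,H,f], logical=[C,B,D,E,F,G,H,f,A]
After op 4 (rotate(-3)): offset=7, physical=[A,C,B,D,E,F,G,H,f], logical=[H,f,A,C,B,D,E,F,G]
After op 5 (replace(7, 'b')): offset=7, physical=[A,C,B,D,E,b,G,H,f], logical=[H,f,A,C,B,D,E,b,G]
After op 6 (swap(8, 2)): offset=7, physical=[G,C,B,D,E,b,A,H,f], logical=[H,f,G,C,B,D,E,b,A]
After op 7 (swap(2, 5)): offset=7, physical=[D,C,B,G,E,b,A,H,f], logical=[H,f,D,C,B,G,E,b,A]
After op 8 (rotate(-1)): offset=6, physical=[D,C,B,G,E,b,A,H,f], logical=[A,H,f,D,C,B,G,E,b]
After op 9 (replace(0, 'c')): offset=6, physical=[D,C,B,G,E,b,c,H,f], logical=[c,H,f,D,C,B,G,E,b]
After op 10 (replace(1, 'a')): offset=6, physical=[D,C,B,G,E,b,c,a,f], logical=[c,a,f,D,C,B,G,E,b]

Answer: c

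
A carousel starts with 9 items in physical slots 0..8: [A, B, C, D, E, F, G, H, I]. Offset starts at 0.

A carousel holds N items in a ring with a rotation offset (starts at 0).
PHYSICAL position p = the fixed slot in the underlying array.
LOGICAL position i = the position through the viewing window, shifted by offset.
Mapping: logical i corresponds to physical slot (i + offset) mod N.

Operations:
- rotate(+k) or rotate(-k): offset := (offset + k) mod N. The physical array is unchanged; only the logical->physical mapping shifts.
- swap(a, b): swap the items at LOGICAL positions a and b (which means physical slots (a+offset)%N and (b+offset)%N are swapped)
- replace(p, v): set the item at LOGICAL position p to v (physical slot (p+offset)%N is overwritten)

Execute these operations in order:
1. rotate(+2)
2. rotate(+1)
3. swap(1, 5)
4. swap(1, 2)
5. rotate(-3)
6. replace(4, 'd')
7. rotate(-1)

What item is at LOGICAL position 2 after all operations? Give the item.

Answer: B

Derivation:
After op 1 (rotate(+2)): offset=2, physical=[A,B,C,D,E,F,G,H,I], logical=[C,D,E,F,G,H,I,A,B]
After op 2 (rotate(+1)): offset=3, physical=[A,B,C,D,E,F,G,H,I], logical=[D,E,F,G,H,I,A,B,C]
After op 3 (swap(1, 5)): offset=3, physical=[A,B,C,D,I,F,G,H,E], logical=[D,I,F,G,H,E,A,B,C]
After op 4 (swap(1, 2)): offset=3, physical=[A,B,C,D,F,I,G,H,E], logical=[D,F,I,G,H,E,A,B,C]
After op 5 (rotate(-3)): offset=0, physical=[A,B,C,D,F,I,G,H,E], logical=[A,B,C,D,F,I,G,H,E]
After op 6 (replace(4, 'd')): offset=0, physical=[A,B,C,D,d,I,G,H,E], logical=[A,B,C,D,d,I,G,H,E]
After op 7 (rotate(-1)): offset=8, physical=[A,B,C,D,d,I,G,H,E], logical=[E,A,B,C,D,d,I,G,H]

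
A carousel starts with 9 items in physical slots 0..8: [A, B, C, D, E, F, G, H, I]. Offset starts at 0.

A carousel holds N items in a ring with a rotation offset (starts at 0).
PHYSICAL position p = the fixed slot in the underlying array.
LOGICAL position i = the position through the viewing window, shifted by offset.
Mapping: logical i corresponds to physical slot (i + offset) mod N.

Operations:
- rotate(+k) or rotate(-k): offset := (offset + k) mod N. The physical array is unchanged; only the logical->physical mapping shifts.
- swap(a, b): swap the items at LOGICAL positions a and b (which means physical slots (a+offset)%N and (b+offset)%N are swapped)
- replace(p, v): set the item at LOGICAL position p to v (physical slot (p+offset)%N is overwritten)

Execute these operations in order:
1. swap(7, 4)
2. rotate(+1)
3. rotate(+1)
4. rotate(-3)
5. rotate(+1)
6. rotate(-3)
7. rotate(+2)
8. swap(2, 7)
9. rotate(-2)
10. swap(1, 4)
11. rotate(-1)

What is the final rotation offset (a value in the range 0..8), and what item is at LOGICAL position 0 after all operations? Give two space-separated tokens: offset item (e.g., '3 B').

After op 1 (swap(7, 4)): offset=0, physical=[A,B,C,D,H,F,G,E,I], logical=[A,B,C,D,H,F,G,E,I]
After op 2 (rotate(+1)): offset=1, physical=[A,B,C,D,H,F,G,E,I], logical=[B,C,D,H,F,G,E,I,A]
After op 3 (rotate(+1)): offset=2, physical=[A,B,C,D,H,F,G,E,I], logical=[C,D,H,F,G,E,I,A,B]
After op 4 (rotate(-3)): offset=8, physical=[A,B,C,D,H,F,G,E,I], logical=[I,A,B,C,D,H,F,G,E]
After op 5 (rotate(+1)): offset=0, physical=[A,B,C,D,H,F,G,E,I], logical=[A,B,C,D,H,F,G,E,I]
After op 6 (rotate(-3)): offset=6, physical=[A,B,C,D,H,F,G,E,I], logical=[G,E,I,A,B,C,D,H,F]
After op 7 (rotate(+2)): offset=8, physical=[A,B,C,D,H,F,G,E,I], logical=[I,A,B,C,D,H,F,G,E]
After op 8 (swap(2, 7)): offset=8, physical=[A,G,C,D,H,F,B,E,I], logical=[I,A,G,C,D,H,F,B,E]
After op 9 (rotate(-2)): offset=6, physical=[A,G,C,D,H,F,B,E,I], logical=[B,E,I,A,G,C,D,H,F]
After op 10 (swap(1, 4)): offset=6, physical=[A,E,C,D,H,F,B,G,I], logical=[B,G,I,A,E,C,D,H,F]
After op 11 (rotate(-1)): offset=5, physical=[A,E,C,D,H,F,B,G,I], logical=[F,B,G,I,A,E,C,D,H]

Answer: 5 F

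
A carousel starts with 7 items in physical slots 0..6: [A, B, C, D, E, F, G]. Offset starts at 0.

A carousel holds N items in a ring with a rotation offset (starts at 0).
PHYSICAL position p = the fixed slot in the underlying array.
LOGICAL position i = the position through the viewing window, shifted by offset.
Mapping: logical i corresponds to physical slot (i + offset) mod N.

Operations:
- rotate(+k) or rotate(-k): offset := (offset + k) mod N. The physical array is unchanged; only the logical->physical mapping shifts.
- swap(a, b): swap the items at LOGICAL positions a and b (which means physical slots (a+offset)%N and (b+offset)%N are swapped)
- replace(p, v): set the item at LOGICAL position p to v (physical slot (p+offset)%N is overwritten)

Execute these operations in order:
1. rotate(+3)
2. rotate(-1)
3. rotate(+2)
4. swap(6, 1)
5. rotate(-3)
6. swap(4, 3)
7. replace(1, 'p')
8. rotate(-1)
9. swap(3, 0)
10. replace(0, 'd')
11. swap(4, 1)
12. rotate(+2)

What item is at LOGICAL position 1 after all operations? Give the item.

After op 1 (rotate(+3)): offset=3, physical=[A,B,C,D,E,F,G], logical=[D,E,F,G,A,B,C]
After op 2 (rotate(-1)): offset=2, physical=[A,B,C,D,E,F,G], logical=[C,D,E,F,G,A,B]
After op 3 (rotate(+2)): offset=4, physical=[A,B,C,D,E,F,G], logical=[E,F,G,A,B,C,D]
After op 4 (swap(6, 1)): offset=4, physical=[A,B,C,F,E,D,G], logical=[E,D,G,A,B,C,F]
After op 5 (rotate(-3)): offset=1, physical=[A,B,C,F,E,D,G], logical=[B,C,F,E,D,G,A]
After op 6 (swap(4, 3)): offset=1, physical=[A,B,C,F,D,E,G], logical=[B,C,F,D,E,G,A]
After op 7 (replace(1, 'p')): offset=1, physical=[A,B,p,F,D,E,G], logical=[B,p,F,D,E,G,A]
After op 8 (rotate(-1)): offset=0, physical=[A,B,p,F,D,E,G], logical=[A,B,p,F,D,E,G]
After op 9 (swap(3, 0)): offset=0, physical=[F,B,p,A,D,E,G], logical=[F,B,p,A,D,E,G]
After op 10 (replace(0, 'd')): offset=0, physical=[d,B,p,A,D,E,G], logical=[d,B,p,A,D,E,G]
After op 11 (swap(4, 1)): offset=0, physical=[d,D,p,A,B,E,G], logical=[d,D,p,A,B,E,G]
After op 12 (rotate(+2)): offset=2, physical=[d,D,p,A,B,E,G], logical=[p,A,B,E,G,d,D]

Answer: A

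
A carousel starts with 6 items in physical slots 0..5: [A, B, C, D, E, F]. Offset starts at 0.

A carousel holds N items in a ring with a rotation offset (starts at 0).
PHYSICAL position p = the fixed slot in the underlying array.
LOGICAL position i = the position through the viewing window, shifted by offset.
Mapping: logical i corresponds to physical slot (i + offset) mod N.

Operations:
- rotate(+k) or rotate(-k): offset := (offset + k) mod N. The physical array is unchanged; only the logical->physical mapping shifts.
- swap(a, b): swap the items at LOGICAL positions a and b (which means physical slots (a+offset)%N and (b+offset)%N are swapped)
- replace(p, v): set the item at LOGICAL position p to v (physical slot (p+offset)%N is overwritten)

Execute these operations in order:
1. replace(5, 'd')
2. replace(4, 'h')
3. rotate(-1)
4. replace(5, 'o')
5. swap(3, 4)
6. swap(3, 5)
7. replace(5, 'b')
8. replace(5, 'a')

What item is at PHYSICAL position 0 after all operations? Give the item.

Answer: A

Derivation:
After op 1 (replace(5, 'd')): offset=0, physical=[A,B,C,D,E,d], logical=[A,B,C,D,E,d]
After op 2 (replace(4, 'h')): offset=0, physical=[A,B,C,D,h,d], logical=[A,B,C,D,h,d]
After op 3 (rotate(-1)): offset=5, physical=[A,B,C,D,h,d], logical=[d,A,B,C,D,h]
After op 4 (replace(5, 'o')): offset=5, physical=[A,B,C,D,o,d], logical=[d,A,B,C,D,o]
After op 5 (swap(3, 4)): offset=5, physical=[A,B,D,C,o,d], logical=[d,A,B,D,C,o]
After op 6 (swap(3, 5)): offset=5, physical=[A,B,o,C,D,d], logical=[d,A,B,o,C,D]
After op 7 (replace(5, 'b')): offset=5, physical=[A,B,o,C,b,d], logical=[d,A,B,o,C,b]
After op 8 (replace(5, 'a')): offset=5, physical=[A,B,o,C,a,d], logical=[d,A,B,o,C,a]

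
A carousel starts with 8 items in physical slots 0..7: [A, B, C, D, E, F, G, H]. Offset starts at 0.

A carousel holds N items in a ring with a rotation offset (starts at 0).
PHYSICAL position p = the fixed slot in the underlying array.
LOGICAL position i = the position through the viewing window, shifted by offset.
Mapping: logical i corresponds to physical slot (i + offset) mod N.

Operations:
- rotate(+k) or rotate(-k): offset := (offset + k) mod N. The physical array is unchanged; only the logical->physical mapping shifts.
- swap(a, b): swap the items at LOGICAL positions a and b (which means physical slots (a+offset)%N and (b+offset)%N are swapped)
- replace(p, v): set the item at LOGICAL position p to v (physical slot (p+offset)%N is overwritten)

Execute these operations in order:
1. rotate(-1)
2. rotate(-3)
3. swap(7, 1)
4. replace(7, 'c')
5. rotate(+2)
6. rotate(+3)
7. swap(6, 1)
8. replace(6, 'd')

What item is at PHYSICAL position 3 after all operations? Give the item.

After op 1 (rotate(-1)): offset=7, physical=[A,B,C,D,E,F,G,H], logical=[H,A,B,C,D,E,F,G]
After op 2 (rotate(-3)): offset=4, physical=[A,B,C,D,E,F,G,H], logical=[E,F,G,H,A,B,C,D]
After op 3 (swap(7, 1)): offset=4, physical=[A,B,C,F,E,D,G,H], logical=[E,D,G,H,A,B,C,F]
After op 4 (replace(7, 'c')): offset=4, physical=[A,B,C,c,E,D,G,H], logical=[E,D,G,H,A,B,C,c]
After op 5 (rotate(+2)): offset=6, physical=[A,B,C,c,E,D,G,H], logical=[G,H,A,B,C,c,E,D]
After op 6 (rotate(+3)): offset=1, physical=[A,B,C,c,E,D,G,H], logical=[B,C,c,E,D,G,H,A]
After op 7 (swap(6, 1)): offset=1, physical=[A,B,H,c,E,D,G,C], logical=[B,H,c,E,D,G,C,A]
After op 8 (replace(6, 'd')): offset=1, physical=[A,B,H,c,E,D,G,d], logical=[B,H,c,E,D,G,d,A]

Answer: c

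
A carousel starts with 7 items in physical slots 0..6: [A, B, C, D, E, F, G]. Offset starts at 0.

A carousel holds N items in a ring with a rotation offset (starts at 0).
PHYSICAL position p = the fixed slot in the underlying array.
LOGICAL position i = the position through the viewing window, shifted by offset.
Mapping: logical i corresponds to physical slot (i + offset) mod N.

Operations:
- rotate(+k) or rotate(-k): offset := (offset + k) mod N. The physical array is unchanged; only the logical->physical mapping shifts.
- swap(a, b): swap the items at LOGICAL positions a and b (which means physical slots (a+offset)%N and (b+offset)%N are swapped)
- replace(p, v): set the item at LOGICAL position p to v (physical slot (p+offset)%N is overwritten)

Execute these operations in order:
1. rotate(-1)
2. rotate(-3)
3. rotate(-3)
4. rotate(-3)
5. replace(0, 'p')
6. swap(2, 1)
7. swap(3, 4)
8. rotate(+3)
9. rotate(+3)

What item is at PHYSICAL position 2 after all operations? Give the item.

After op 1 (rotate(-1)): offset=6, physical=[A,B,C,D,E,F,G], logical=[G,A,B,C,D,E,F]
After op 2 (rotate(-3)): offset=3, physical=[A,B,C,D,E,F,G], logical=[D,E,F,G,A,B,C]
After op 3 (rotate(-3)): offset=0, physical=[A,B,C,D,E,F,G], logical=[A,B,C,D,E,F,G]
After op 4 (rotate(-3)): offset=4, physical=[A,B,C,D,E,F,G], logical=[E,F,G,A,B,C,D]
After op 5 (replace(0, 'p')): offset=4, physical=[A,B,C,D,p,F,G], logical=[p,F,G,A,B,C,D]
After op 6 (swap(2, 1)): offset=4, physical=[A,B,C,D,p,G,F], logical=[p,G,F,A,B,C,D]
After op 7 (swap(3, 4)): offset=4, physical=[B,A,C,D,p,G,F], logical=[p,G,F,B,A,C,D]
After op 8 (rotate(+3)): offset=0, physical=[B,A,C,D,p,G,F], logical=[B,A,C,D,p,G,F]
After op 9 (rotate(+3)): offset=3, physical=[B,A,C,D,p,G,F], logical=[D,p,G,F,B,A,C]

Answer: C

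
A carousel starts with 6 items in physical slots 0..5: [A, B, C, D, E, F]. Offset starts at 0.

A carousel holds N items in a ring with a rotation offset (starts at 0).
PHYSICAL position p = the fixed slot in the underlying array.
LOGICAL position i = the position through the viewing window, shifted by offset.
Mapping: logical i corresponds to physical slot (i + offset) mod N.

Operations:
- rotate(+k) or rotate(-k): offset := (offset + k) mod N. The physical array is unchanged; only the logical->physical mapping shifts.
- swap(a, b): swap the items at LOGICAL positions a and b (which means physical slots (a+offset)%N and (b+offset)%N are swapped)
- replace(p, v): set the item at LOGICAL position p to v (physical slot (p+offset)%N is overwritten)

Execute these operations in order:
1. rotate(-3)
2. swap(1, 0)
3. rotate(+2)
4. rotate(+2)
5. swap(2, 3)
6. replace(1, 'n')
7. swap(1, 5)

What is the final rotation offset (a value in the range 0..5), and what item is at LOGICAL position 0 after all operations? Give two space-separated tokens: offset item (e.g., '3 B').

Answer: 1 B

Derivation:
After op 1 (rotate(-3)): offset=3, physical=[A,B,C,D,E,F], logical=[D,E,F,A,B,C]
After op 2 (swap(1, 0)): offset=3, physical=[A,B,C,E,D,F], logical=[E,D,F,A,B,C]
After op 3 (rotate(+2)): offset=5, physical=[A,B,C,E,D,F], logical=[F,A,B,C,E,D]
After op 4 (rotate(+2)): offset=1, physical=[A,B,C,E,D,F], logical=[B,C,E,D,F,A]
After op 5 (swap(2, 3)): offset=1, physical=[A,B,C,D,E,F], logical=[B,C,D,E,F,A]
After op 6 (replace(1, 'n')): offset=1, physical=[A,B,n,D,E,F], logical=[B,n,D,E,F,A]
After op 7 (swap(1, 5)): offset=1, physical=[n,B,A,D,E,F], logical=[B,A,D,E,F,n]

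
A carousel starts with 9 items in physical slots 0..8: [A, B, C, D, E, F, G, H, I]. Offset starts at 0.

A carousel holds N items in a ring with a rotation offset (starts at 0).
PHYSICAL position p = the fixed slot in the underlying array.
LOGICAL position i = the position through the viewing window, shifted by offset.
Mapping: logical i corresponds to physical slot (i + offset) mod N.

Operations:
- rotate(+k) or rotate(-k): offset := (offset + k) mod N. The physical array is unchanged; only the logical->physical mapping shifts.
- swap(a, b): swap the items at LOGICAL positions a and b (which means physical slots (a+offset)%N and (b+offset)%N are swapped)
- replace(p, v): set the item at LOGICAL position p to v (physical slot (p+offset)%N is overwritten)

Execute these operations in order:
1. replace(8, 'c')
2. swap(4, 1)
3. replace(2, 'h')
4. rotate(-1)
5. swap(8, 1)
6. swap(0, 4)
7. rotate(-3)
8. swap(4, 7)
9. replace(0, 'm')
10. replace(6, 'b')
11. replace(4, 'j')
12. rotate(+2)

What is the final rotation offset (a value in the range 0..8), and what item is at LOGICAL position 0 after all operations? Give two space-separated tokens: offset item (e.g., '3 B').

Answer: 7 A

Derivation:
After op 1 (replace(8, 'c')): offset=0, physical=[A,B,C,D,E,F,G,H,c], logical=[A,B,C,D,E,F,G,H,c]
After op 2 (swap(4, 1)): offset=0, physical=[A,E,C,D,B,F,G,H,c], logical=[A,E,C,D,B,F,G,H,c]
After op 3 (replace(2, 'h')): offset=0, physical=[A,E,h,D,B,F,G,H,c], logical=[A,E,h,D,B,F,G,H,c]
After op 4 (rotate(-1)): offset=8, physical=[A,E,h,D,B,F,G,H,c], logical=[c,A,E,h,D,B,F,G,H]
After op 5 (swap(8, 1)): offset=8, physical=[H,E,h,D,B,F,G,A,c], logical=[c,H,E,h,D,B,F,G,A]
After op 6 (swap(0, 4)): offset=8, physical=[H,E,h,c,B,F,G,A,D], logical=[D,H,E,h,c,B,F,G,A]
After op 7 (rotate(-3)): offset=5, physical=[H,E,h,c,B,F,G,A,D], logical=[F,G,A,D,H,E,h,c,B]
After op 8 (swap(4, 7)): offset=5, physical=[c,E,h,H,B,F,G,A,D], logical=[F,G,A,D,c,E,h,H,B]
After op 9 (replace(0, 'm')): offset=5, physical=[c,E,h,H,B,m,G,A,D], logical=[m,G,A,D,c,E,h,H,B]
After op 10 (replace(6, 'b')): offset=5, physical=[c,E,b,H,B,m,G,A,D], logical=[m,G,A,D,c,E,b,H,B]
After op 11 (replace(4, 'j')): offset=5, physical=[j,E,b,H,B,m,G,A,D], logical=[m,G,A,D,j,E,b,H,B]
After op 12 (rotate(+2)): offset=7, physical=[j,E,b,H,B,m,G,A,D], logical=[A,D,j,E,b,H,B,m,G]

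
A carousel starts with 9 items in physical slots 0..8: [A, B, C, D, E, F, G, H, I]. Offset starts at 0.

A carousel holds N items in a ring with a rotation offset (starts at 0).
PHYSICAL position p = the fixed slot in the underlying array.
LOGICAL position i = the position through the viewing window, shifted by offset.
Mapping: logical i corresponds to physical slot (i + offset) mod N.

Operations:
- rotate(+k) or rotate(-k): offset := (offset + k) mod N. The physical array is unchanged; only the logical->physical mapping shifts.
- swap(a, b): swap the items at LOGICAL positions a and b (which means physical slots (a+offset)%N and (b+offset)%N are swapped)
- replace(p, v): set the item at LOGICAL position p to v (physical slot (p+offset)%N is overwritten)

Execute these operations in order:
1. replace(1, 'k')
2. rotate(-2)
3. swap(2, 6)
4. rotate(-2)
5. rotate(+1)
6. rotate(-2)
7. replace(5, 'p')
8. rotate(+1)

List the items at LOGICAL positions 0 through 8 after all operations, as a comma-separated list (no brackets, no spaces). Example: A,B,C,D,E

Answer: F,G,H,I,p,k,C,D,A

Derivation:
After op 1 (replace(1, 'k')): offset=0, physical=[A,k,C,D,E,F,G,H,I], logical=[A,k,C,D,E,F,G,H,I]
After op 2 (rotate(-2)): offset=7, physical=[A,k,C,D,E,F,G,H,I], logical=[H,I,A,k,C,D,E,F,G]
After op 3 (swap(2, 6)): offset=7, physical=[E,k,C,D,A,F,G,H,I], logical=[H,I,E,k,C,D,A,F,G]
After op 4 (rotate(-2)): offset=5, physical=[E,k,C,D,A,F,G,H,I], logical=[F,G,H,I,E,k,C,D,A]
After op 5 (rotate(+1)): offset=6, physical=[E,k,C,D,A,F,G,H,I], logical=[G,H,I,E,k,C,D,A,F]
After op 6 (rotate(-2)): offset=4, physical=[E,k,C,D,A,F,G,H,I], logical=[A,F,G,H,I,E,k,C,D]
After op 7 (replace(5, 'p')): offset=4, physical=[p,k,C,D,A,F,G,H,I], logical=[A,F,G,H,I,p,k,C,D]
After op 8 (rotate(+1)): offset=5, physical=[p,k,C,D,A,F,G,H,I], logical=[F,G,H,I,p,k,C,D,A]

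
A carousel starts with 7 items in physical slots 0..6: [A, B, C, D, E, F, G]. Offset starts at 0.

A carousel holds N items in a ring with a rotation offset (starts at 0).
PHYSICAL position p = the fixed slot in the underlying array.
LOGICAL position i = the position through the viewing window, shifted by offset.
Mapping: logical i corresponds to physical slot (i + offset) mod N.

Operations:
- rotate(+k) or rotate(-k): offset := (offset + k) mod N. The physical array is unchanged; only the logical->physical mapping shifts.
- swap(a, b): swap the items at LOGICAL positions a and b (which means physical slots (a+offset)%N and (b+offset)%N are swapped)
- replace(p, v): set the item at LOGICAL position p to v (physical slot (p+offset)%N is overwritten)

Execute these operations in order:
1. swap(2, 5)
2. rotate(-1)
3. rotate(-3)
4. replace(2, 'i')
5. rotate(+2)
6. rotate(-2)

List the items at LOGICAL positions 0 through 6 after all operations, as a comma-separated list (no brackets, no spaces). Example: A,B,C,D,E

After op 1 (swap(2, 5)): offset=0, physical=[A,B,F,D,E,C,G], logical=[A,B,F,D,E,C,G]
After op 2 (rotate(-1)): offset=6, physical=[A,B,F,D,E,C,G], logical=[G,A,B,F,D,E,C]
After op 3 (rotate(-3)): offset=3, physical=[A,B,F,D,E,C,G], logical=[D,E,C,G,A,B,F]
After op 4 (replace(2, 'i')): offset=3, physical=[A,B,F,D,E,i,G], logical=[D,E,i,G,A,B,F]
After op 5 (rotate(+2)): offset=5, physical=[A,B,F,D,E,i,G], logical=[i,G,A,B,F,D,E]
After op 6 (rotate(-2)): offset=3, physical=[A,B,F,D,E,i,G], logical=[D,E,i,G,A,B,F]

Answer: D,E,i,G,A,B,F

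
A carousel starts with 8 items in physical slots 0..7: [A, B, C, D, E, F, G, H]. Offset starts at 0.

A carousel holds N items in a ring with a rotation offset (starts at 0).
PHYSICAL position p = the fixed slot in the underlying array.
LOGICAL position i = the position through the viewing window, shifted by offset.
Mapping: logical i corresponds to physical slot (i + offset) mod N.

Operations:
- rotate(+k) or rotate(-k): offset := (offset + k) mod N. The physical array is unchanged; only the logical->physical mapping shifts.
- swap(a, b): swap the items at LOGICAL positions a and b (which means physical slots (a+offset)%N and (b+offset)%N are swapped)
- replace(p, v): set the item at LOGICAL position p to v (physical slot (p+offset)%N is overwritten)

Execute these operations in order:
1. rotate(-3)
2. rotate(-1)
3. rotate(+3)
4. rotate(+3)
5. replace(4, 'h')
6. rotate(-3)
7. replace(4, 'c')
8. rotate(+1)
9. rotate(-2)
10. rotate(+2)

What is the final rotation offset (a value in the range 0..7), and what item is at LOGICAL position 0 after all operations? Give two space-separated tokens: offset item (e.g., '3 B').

After op 1 (rotate(-3)): offset=5, physical=[A,B,C,D,E,F,G,H], logical=[F,G,H,A,B,C,D,E]
After op 2 (rotate(-1)): offset=4, physical=[A,B,C,D,E,F,G,H], logical=[E,F,G,H,A,B,C,D]
After op 3 (rotate(+3)): offset=7, physical=[A,B,C,D,E,F,G,H], logical=[H,A,B,C,D,E,F,G]
After op 4 (rotate(+3)): offset=2, physical=[A,B,C,D,E,F,G,H], logical=[C,D,E,F,G,H,A,B]
After op 5 (replace(4, 'h')): offset=2, physical=[A,B,C,D,E,F,h,H], logical=[C,D,E,F,h,H,A,B]
After op 6 (rotate(-3)): offset=7, physical=[A,B,C,D,E,F,h,H], logical=[H,A,B,C,D,E,F,h]
After op 7 (replace(4, 'c')): offset=7, physical=[A,B,C,c,E,F,h,H], logical=[H,A,B,C,c,E,F,h]
After op 8 (rotate(+1)): offset=0, physical=[A,B,C,c,E,F,h,H], logical=[A,B,C,c,E,F,h,H]
After op 9 (rotate(-2)): offset=6, physical=[A,B,C,c,E,F,h,H], logical=[h,H,A,B,C,c,E,F]
After op 10 (rotate(+2)): offset=0, physical=[A,B,C,c,E,F,h,H], logical=[A,B,C,c,E,F,h,H]

Answer: 0 A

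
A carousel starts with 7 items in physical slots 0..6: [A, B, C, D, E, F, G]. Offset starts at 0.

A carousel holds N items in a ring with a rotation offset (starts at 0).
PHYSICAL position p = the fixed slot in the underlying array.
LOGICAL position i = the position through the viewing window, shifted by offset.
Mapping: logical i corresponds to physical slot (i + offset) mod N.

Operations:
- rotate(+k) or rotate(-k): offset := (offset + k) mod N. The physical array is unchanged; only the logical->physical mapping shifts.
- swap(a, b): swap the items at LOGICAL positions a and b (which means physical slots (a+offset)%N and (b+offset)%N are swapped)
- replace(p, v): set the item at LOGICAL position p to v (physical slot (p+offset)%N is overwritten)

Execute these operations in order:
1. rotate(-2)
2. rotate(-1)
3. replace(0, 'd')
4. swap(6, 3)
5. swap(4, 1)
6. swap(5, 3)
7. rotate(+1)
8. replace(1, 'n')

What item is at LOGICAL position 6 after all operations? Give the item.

Answer: d

Derivation:
After op 1 (rotate(-2)): offset=5, physical=[A,B,C,D,E,F,G], logical=[F,G,A,B,C,D,E]
After op 2 (rotate(-1)): offset=4, physical=[A,B,C,D,E,F,G], logical=[E,F,G,A,B,C,D]
After op 3 (replace(0, 'd')): offset=4, physical=[A,B,C,D,d,F,G], logical=[d,F,G,A,B,C,D]
After op 4 (swap(6, 3)): offset=4, physical=[D,B,C,A,d,F,G], logical=[d,F,G,D,B,C,A]
After op 5 (swap(4, 1)): offset=4, physical=[D,F,C,A,d,B,G], logical=[d,B,G,D,F,C,A]
After op 6 (swap(5, 3)): offset=4, physical=[C,F,D,A,d,B,G], logical=[d,B,G,C,F,D,A]
After op 7 (rotate(+1)): offset=5, physical=[C,F,D,A,d,B,G], logical=[B,G,C,F,D,A,d]
After op 8 (replace(1, 'n')): offset=5, physical=[C,F,D,A,d,B,n], logical=[B,n,C,F,D,A,d]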